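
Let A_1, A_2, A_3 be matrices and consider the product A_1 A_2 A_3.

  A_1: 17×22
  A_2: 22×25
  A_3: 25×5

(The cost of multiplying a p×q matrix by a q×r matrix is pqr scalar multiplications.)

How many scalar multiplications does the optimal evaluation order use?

Order (A_1 (A_2 A_3)): (A_2 A_3): 22×25 by 25×5 → 22×5, cost 22·25·5 = 2750; (A_1 (A_2 A_3)): 17×22 by 22×5 → 17×5, cost 17·22·5 = 1870; cumulative 4620. Total 4620.
Order ((A_1 A_2) A_3): (A_1 A_2): 17×22 by 22×25 → 17×25, cost 17·22·25 = 9350; ((A_1 A_2) A_3): 17×25 by 25×5 → 17×5, cost 17·25·5 = 2125; cumulative 11475. Total 11475.
Minimum: 4620.

4620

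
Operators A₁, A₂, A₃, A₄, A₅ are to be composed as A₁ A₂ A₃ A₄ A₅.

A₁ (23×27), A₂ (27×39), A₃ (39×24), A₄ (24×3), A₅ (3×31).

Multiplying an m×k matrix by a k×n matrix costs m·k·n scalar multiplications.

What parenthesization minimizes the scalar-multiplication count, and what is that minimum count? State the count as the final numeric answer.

Adjacent pairs: A₁A₂ = 23·27·39 = 24219; A₂A₃ = 27·39·24 = 25272; A₃A₄ = 39·24·3 = 2808; A₄A₅ = 24·3·31 = 2232.
Length 3: A₁..A₃: k=1: 0+25272+23·27·24=40176; k=2: 24219+0+23·39·24=45747 → min 40176 | A₂..A₄: k=2: 0+2808+27·39·3=5967; k=3: 25272+0+27·24·3=27216 → min 5967 | A₃..A₅: k=3: 0+2232+39·24·31=31248; k=4: 2808+0+39·3·31=6435 → min 6435.
Length 4: A₁..A₄: k=1: 0+5967+23·27·3=7830; k=2: 24219+2808+23·39·3=29718; k=3: 40176+0+23·24·3=41832 → min 7830 | A₂..A₅: k=2: 0+6435+27·39·31=39078; k=3: 25272+2232+27·24·31=47592; k=4: 5967+0+27·3·31=8478 → min 8478.
Length 5: A₁..A₅: k=1: 0+8478+23·27·31=27729; k=2: 24219+6435+23·39·31=58461; k=3: 40176+2232+23·24·31=59520; k=4: 7830+0+23·3·31=9969 → min 9969.
Optimal parenthesization: ((A₁ (A₂ (A₃ A₄))) A₅) with cost 9969.

9969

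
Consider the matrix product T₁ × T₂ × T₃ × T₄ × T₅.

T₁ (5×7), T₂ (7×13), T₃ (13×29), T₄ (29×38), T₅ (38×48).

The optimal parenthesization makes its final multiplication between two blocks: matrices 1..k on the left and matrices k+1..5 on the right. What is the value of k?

4

Adjacent pairs: T₁T₂ = 5·7·13 = 455; T₂T₃ = 7·13·29 = 2639; T₃T₄ = 13·29·38 = 14326; T₄T₅ = 29·38·48 = 52896.
Length 3: T₁..T₃: k=1: 0+2639+5·7·29=3654; k=2: 455+0+5·13·29=2340 → min 2340 | T₂..T₄: k=2: 0+14326+7·13·38=17784; k=3: 2639+0+7·29·38=10353 → min 10353 | T₃..T₅: k=3: 0+52896+13·29·48=70992; k=4: 14326+0+13·38·48=38038 → min 38038.
Length 4: T₁..T₄: k=1: 0+10353+5·7·38=11683; k=2: 455+14326+5·13·38=17251; k=3: 2340+0+5·29·38=7850 → min 7850 | T₂..T₅: k=2: 0+38038+7·13·48=42406; k=3: 2639+52896+7·29·48=65279; k=4: 10353+0+7·38·48=23121 → min 23121.
Top-level splits: k=1: (T₁..T₁)·(T₂..T₅) → 0+23121+5·7·48 = 24801; k=2: (T₁..T₂)·(T₃..T₅) → 455+38038+5·13·48 = 41613; k=3: (T₁..T₃)·(T₄..T₅) → 2340+52896+5·29·48 = 62196; k=4: (T₁..T₄)·(T₅..T₅) → 7850+0+5·38·48 = 16970.
Best split is after T₄, i.e. k = 4.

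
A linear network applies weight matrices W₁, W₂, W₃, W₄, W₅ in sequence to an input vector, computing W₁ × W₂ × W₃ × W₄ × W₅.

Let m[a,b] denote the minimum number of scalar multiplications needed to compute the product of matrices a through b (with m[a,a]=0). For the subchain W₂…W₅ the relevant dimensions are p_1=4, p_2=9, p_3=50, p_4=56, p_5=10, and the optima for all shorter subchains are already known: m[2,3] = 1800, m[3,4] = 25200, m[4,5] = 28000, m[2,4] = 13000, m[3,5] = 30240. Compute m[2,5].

15240

m[2,5] = min over k∈[2,4] of m[2,k]+m[k+1,5]+p_{1}·p_k·p_{5}.
k=2: 0 + 30240 + 4·9·10 = 30600; k=3: 1800 + 28000 + 4·50·10 = 31800; k=4: 13000 + 0 + 4·56·10 = 15240.
Minimum: 15240 at k=4.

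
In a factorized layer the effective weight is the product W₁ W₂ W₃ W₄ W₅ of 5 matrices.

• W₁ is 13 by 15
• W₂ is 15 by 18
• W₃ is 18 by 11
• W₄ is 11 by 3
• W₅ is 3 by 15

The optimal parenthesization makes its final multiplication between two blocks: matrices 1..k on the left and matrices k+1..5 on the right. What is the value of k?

Adjacent pairs: W₁W₂ = 13·15·18 = 3510; W₂W₃ = 15·18·11 = 2970; W₃W₄ = 18·11·3 = 594; W₄W₅ = 11·3·15 = 495.
Length 3: W₁..W₃: k=1: 0+2970+13·15·11=5115; k=2: 3510+0+13·18·11=6084 → min 5115 | W₂..W₄: k=2: 0+594+15·18·3=1404; k=3: 2970+0+15·11·3=3465 → min 1404 | W₃..W₅: k=3: 0+495+18·11·15=3465; k=4: 594+0+18·3·15=1404 → min 1404.
Length 4: W₁..W₄: k=1: 0+1404+13·15·3=1989; k=2: 3510+594+13·18·3=4806; k=3: 5115+0+13·11·3=5544 → min 1989 | W₂..W₅: k=2: 0+1404+15·18·15=5454; k=3: 2970+495+15·11·15=5940; k=4: 1404+0+15·3·15=2079 → min 2079.
Top-level splits: k=1: (W₁..W₁)·(W₂..W₅) → 0+2079+13·15·15 = 5004; k=2: (W₁..W₂)·(W₃..W₅) → 3510+1404+13·18·15 = 8424; k=3: (W₁..W₃)·(W₄..W₅) → 5115+495+13·11·15 = 7755; k=4: (W₁..W₄)·(W₅..W₅) → 1989+0+13·3·15 = 2574.
Best split is after W₄, i.e. k = 4.

4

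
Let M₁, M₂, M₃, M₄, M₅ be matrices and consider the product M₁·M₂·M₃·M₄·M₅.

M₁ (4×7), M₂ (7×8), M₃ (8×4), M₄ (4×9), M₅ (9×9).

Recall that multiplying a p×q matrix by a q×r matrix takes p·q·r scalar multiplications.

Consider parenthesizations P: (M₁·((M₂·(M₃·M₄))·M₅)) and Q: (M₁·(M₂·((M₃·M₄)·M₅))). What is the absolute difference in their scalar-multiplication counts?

81

Order P = (M₁·((M₂·(M₃·M₄))·M₅)): (M₃·M₄): 8×4 by 4×9 → 8×9, cost 8·4·9 = 288; (M₂·(M₃·M₄)): 7×8 by 8×9 → 7×9, cost 7·8·9 = 504; cumulative 792; ((M₂·(M₃·M₄))·M₅): 7×9 by 9×9 → 7×9, cost 7·9·9 = 567; cumulative 1359; (M₁·((M₂·(M₃·M₄))·M₅)): 4×7 by 7×9 → 4×9, cost 4·7·9 = 252; cumulative 1611. Total 1611.
Order Q = (M₁·(M₂·((M₃·M₄)·M₅))): (M₃·M₄): 8×4 by 4×9 → 8×9, cost 8·4·9 = 288; ((M₃·M₄)·M₅): 8×9 by 9×9 → 8×9, cost 8·9·9 = 648; cumulative 936; (M₂·((M₃·M₄)·M₅)): 7×8 by 8×9 → 7×9, cost 7·8·9 = 504; cumulative 1440; (M₁·(M₂·((M₃·M₄)·M₅))): 4×7 by 7×9 → 4×9, cost 4·7·9 = 252; cumulative 1692. Total 1692.
Difference: |1611 − 1692| = 81.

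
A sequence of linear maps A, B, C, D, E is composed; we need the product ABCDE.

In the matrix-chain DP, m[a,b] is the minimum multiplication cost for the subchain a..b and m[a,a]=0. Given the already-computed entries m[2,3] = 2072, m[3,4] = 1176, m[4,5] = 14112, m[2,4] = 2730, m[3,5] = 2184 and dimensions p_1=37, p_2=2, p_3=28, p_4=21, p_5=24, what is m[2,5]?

m[2,5] = min over k∈[2,4] of m[2,k]+m[k+1,5]+p_{1}·p_k·p_{5}.
k=2: 0 + 2184 + 37·2·24 = 3960; k=3: 2072 + 14112 + 37·28·24 = 41048; k=4: 2730 + 0 + 37·21·24 = 21378.
Minimum: 3960 at k=2.

3960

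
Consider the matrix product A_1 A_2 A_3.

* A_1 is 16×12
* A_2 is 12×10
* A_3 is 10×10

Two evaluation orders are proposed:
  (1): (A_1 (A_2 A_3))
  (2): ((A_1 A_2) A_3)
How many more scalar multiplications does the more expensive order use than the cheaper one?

400

Order (1) = (A_1 (A_2 A_3)): (A_2 A_3): 12×10 by 10×10 → 12×10, cost 12·10·10 = 1200; (A_1 (A_2 A_3)): 16×12 by 12×10 → 16×10, cost 16·12·10 = 1920; cumulative 3120. Total 3120.
Order (2) = ((A_1 A_2) A_3): (A_1 A_2): 16×12 by 12×10 → 16×10, cost 16·12·10 = 1920; ((A_1 A_2) A_3): 16×10 by 10×10 → 16×10, cost 16·10·10 = 1600; cumulative 3520. Total 3520.
Difference: |3120 − 3520| = 400.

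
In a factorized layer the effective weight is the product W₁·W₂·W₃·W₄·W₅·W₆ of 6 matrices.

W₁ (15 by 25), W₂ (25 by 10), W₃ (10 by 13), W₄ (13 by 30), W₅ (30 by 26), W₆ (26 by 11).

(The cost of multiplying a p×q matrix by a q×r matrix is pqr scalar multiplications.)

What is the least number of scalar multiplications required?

19700

Adjacent pairs: W₁W₂ = 15·25·10 = 3750; W₂W₃ = 25·10·13 = 3250; W₃W₄ = 10·13·30 = 3900; W₄W₅ = 13·30·26 = 10140; W₅W₆ = 30·26·11 = 8580.
Length 3: W₁..W₃: k=1: 0+3250+15·25·13=8125; k=2: 3750+0+15·10·13=5700 → min 5700 | W₂..W₄: k=2: 0+3900+25·10·30=11400; k=3: 3250+0+25·13·30=13000 → min 11400 | W₃..W₅: k=3: 0+10140+10·13·26=13520; k=4: 3900+0+10·30·26=11700 → min 11700 | W₄..W₆: k=4: 0+8580+13·30·11=12870; k=5: 10140+0+13·26·11=13858 → min 12870.
Length 4: W₁..W₄: k=1: 0+11400+15·25·30=22650; k=2: 3750+3900+15·10·30=12150; k=3: 5700+0+15·13·30=11550 → min 11550 | W₂..W₅: k=2: 0+11700+25·10·26=18200; k=3: 3250+10140+25·13·26=21840; k=4: 11400+0+25·30·26=30900 → min 18200 | W₃..W₆: k=3: 0+12870+10·13·11=14300; k=4: 3900+8580+10·30·11=15780; k=5: 11700+0+10·26·11=14560 → min 14300.
Length 5: W₁..W₅: k=1: 0+18200+15·25·26=27950; k=2: 3750+11700+15·10·26=19350; k=3: 5700+10140+15·13·26=20910; k=4: 11550+0+15·30·26=23250 → min 19350 | W₂..W₆: k=2: 0+14300+25·10·11=17050; k=3: 3250+12870+25·13·11=19695; k=4: 11400+8580+25·30·11=28230; k=5: 18200+0+25·26·11=25350 → min 17050.
Length 6: W₁..W₆: k=1: 0+17050+15·25·11=21175; k=2: 3750+14300+15·10·11=19700; k=3: 5700+12870+15·13·11=20715; k=4: 11550+8580+15·30·11=25080; k=5: 19350+0+15·26·11=23640 → min 19700.
Optimal order: ((W₁·W₂)·(W₃·(W₄·(W₅·W₆)))) with cost 19700.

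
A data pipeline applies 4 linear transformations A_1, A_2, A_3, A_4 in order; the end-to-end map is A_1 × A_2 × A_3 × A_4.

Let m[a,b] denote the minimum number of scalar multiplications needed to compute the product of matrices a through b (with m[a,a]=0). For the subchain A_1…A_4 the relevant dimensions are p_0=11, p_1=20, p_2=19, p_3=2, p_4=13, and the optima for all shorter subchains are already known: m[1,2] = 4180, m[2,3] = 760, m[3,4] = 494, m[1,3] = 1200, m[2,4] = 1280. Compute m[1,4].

1486

m[1,4] = min over k∈[1,3] of m[1,k]+m[k+1,4]+p_{0}·p_k·p_{4}.
k=1: 0 + 1280 + 11·20·13 = 4140; k=2: 4180 + 494 + 11·19·13 = 7391; k=3: 1200 + 0 + 11·2·13 = 1486.
Minimum: 1486 at k=3.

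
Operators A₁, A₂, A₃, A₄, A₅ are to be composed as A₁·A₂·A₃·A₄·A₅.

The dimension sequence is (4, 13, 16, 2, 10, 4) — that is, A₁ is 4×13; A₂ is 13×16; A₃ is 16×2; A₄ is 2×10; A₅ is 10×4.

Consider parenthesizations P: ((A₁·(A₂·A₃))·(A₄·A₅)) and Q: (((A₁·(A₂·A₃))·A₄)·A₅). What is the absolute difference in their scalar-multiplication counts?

Order P = ((A₁·(A₂·A₃))·(A₄·A₅)): (A₂·A₃): 13×16 by 16×2 → 13×2, cost 13·16·2 = 416; (A₁·(A₂·A₃)): 4×13 by 13×2 → 4×2, cost 4·13·2 = 104; cumulative 520; (A₄·A₅): 2×10 by 10×4 → 2×4, cost 2·10·4 = 80; ((A₁·(A₂·A₃))·(A₄·A₅)): 4×2 by 2×4 → 4×4, cost 4·2·4 = 32; cumulative 632. Total 632.
Order Q = (((A₁·(A₂·A₃))·A₄)·A₅): (A₂·A₃): 13×16 by 16×2 → 13×2, cost 13·16·2 = 416; (A₁·(A₂·A₃)): 4×13 by 13×2 → 4×2, cost 4·13·2 = 104; cumulative 520; ((A₁·(A₂·A₃))·A₄): 4×2 by 2×10 → 4×10, cost 4·2·10 = 80; cumulative 600; (((A₁·(A₂·A₃))·A₄)·A₅): 4×10 by 10×4 → 4×4, cost 4·10·4 = 160; cumulative 760. Total 760.
Difference: |632 − 760| = 128.

128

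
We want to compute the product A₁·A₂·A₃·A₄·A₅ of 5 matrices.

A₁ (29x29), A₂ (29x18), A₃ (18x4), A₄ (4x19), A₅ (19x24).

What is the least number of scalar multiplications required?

Adjacent pairs: A₁A₂ = 29·29·18 = 15138; A₂A₃ = 29·18·4 = 2088; A₃A₄ = 18·4·19 = 1368; A₄A₅ = 4·19·24 = 1824.
Length 3: A₁..A₃: k=1: 0+2088+29·29·4=5452; k=2: 15138+0+29·18·4=17226 → min 5452 | A₂..A₄: k=2: 0+1368+29·18·19=11286; k=3: 2088+0+29·4·19=4292 → min 4292 | A₃..A₅: k=3: 0+1824+18·4·24=3552; k=4: 1368+0+18·19·24=9576 → min 3552.
Length 4: A₁..A₄: k=1: 0+4292+29·29·19=20271; k=2: 15138+1368+29·18·19=26424; k=3: 5452+0+29·4·19=7656 → min 7656 | A₂..A₅: k=2: 0+3552+29·18·24=16080; k=3: 2088+1824+29·4·24=6696; k=4: 4292+0+29·19·24=17516 → min 6696.
Length 5: A₁..A₅: k=1: 0+6696+29·29·24=26880; k=2: 15138+3552+29·18·24=31218; k=3: 5452+1824+29·4·24=10060; k=4: 7656+0+29·19·24=20880 → min 10060.
Optimal order: ((A₁·(A₂·A₃))·(A₄·A₅)) with cost 10060.

10060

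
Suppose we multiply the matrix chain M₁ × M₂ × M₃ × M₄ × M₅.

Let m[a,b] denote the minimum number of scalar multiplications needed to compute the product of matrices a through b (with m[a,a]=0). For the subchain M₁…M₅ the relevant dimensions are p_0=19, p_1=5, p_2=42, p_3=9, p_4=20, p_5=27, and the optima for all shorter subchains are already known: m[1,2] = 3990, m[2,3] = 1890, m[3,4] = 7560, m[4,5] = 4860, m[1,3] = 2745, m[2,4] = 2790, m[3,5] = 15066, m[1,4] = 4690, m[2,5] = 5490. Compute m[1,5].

m[1,5] = min over k∈[1,4] of m[1,k]+m[k+1,5]+p_{0}·p_k·p_{5}.
k=1: 0 + 5490 + 19·5·27 = 8055; k=2: 3990 + 15066 + 19·42·27 = 40602; k=3: 2745 + 4860 + 19·9·27 = 12222; k=4: 4690 + 0 + 19·20·27 = 14950.
Minimum: 8055 at k=1.

8055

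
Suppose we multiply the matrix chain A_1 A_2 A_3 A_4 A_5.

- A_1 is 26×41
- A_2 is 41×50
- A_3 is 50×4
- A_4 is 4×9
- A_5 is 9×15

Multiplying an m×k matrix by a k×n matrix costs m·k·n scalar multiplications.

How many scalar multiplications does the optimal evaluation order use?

Adjacent pairs: A_1A_2 = 26·41·50 = 53300; A_2A_3 = 41·50·4 = 8200; A_3A_4 = 50·4·9 = 1800; A_4A_5 = 4·9·15 = 540.
Length 3: A_1..A_3: k=1: 0+8200+26·41·4=12464; k=2: 53300+0+26·50·4=58500 → min 12464 | A_2..A_4: k=2: 0+1800+41·50·9=20250; k=3: 8200+0+41·4·9=9676 → min 9676 | A_3..A_5: k=3: 0+540+50·4·15=3540; k=4: 1800+0+50·9·15=8550 → min 3540.
Length 4: A_1..A_4: k=1: 0+9676+26·41·9=19270; k=2: 53300+1800+26·50·9=66800; k=3: 12464+0+26·4·9=13400 → min 13400 | A_2..A_5: k=2: 0+3540+41·50·15=34290; k=3: 8200+540+41·4·15=11200; k=4: 9676+0+41·9·15=15211 → min 11200.
Length 5: A_1..A_5: k=1: 0+11200+26·41·15=27190; k=2: 53300+3540+26·50·15=76340; k=3: 12464+540+26·4·15=14564; k=4: 13400+0+26·9·15=16910 → min 14564.
Optimal order: ((A_1 (A_2 A_3)) (A_4 A_5)) with cost 14564.

14564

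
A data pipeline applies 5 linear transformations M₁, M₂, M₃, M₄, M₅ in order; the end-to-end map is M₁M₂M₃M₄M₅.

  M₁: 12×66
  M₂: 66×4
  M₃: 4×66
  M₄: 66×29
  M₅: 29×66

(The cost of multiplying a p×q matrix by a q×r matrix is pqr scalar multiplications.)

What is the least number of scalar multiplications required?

21648

Adjacent pairs: M₁M₂ = 12·66·4 = 3168; M₂M₃ = 66·4·66 = 17424; M₃M₄ = 4·66·29 = 7656; M₄M₅ = 66·29·66 = 126324.
Length 3: M₁..M₃: k=1: 0+17424+12·66·66=69696; k=2: 3168+0+12·4·66=6336 → min 6336 | M₂..M₄: k=2: 0+7656+66·4·29=15312; k=3: 17424+0+66·66·29=143748 → min 15312 | M₃..M₅: k=3: 0+126324+4·66·66=143748; k=4: 7656+0+4·29·66=15312 → min 15312.
Length 4: M₁..M₄: k=1: 0+15312+12·66·29=38280; k=2: 3168+7656+12·4·29=12216; k=3: 6336+0+12·66·29=29304 → min 12216 | M₂..M₅: k=2: 0+15312+66·4·66=32736; k=3: 17424+126324+66·66·66=431244; k=4: 15312+0+66·29·66=141636 → min 32736.
Length 5: M₁..M₅: k=1: 0+32736+12·66·66=85008; k=2: 3168+15312+12·4·66=21648; k=3: 6336+126324+12·66·66=184932; k=4: 12216+0+12·29·66=35184 → min 21648.
Optimal order: ((M₁M₂)((M₃M₄)M₅)) with cost 21648.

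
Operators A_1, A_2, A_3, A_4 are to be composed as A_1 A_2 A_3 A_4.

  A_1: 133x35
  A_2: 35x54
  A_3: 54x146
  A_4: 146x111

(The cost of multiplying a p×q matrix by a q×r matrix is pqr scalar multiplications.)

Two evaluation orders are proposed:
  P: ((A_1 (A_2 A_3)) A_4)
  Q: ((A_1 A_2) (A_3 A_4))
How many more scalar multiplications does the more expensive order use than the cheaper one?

1187272

Order P = ((A_1 (A_2 A_3)) A_4): (A_2 A_3): 35×54 by 54×146 → 35×146, cost 35·54·146 = 275940; (A_1 (A_2 A_3)): 133×35 by 35×146 → 133×146, cost 133·35·146 = 679630; cumulative 955570; ((A_1 (A_2 A_3)) A_4): 133×146 by 146×111 → 133×111, cost 133·146·111 = 2155398; cumulative 3110968. Total 3110968.
Order Q = ((A_1 A_2) (A_3 A_4)): (A_1 A_2): 133×35 by 35×54 → 133×54, cost 133·35·54 = 251370; (A_3 A_4): 54×146 by 146×111 → 54×111, cost 54·146·111 = 875124; ((A_1 A_2) (A_3 A_4)): 133×54 by 54×111 → 133×111, cost 133·54·111 = 797202; cumulative 1923696. Total 1923696.
Difference: |3110968 − 1923696| = 1187272.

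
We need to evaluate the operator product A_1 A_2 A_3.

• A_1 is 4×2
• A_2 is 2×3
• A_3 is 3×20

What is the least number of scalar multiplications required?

Order (A_1 (A_2 A_3)): (A_2 A_3): 2×3 by 3×20 → 2×20, cost 2·3·20 = 120; (A_1 (A_2 A_3)): 4×2 by 2×20 → 4×20, cost 4·2·20 = 160; cumulative 280. Total 280.
Order ((A_1 A_2) A_3): (A_1 A_2): 4×2 by 2×3 → 4×3, cost 4·2·3 = 24; ((A_1 A_2) A_3): 4×3 by 3×20 → 4×20, cost 4·3·20 = 240; cumulative 264. Total 264.
Minimum: 264.

264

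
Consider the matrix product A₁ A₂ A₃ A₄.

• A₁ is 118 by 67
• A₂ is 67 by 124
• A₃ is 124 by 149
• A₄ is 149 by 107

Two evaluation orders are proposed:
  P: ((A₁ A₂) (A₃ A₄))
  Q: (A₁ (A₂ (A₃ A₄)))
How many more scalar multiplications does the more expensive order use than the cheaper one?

Order P = ((A₁ A₂) (A₃ A₄)): (A₁ A₂): 118×67 by 67×124 → 118×124, cost 118·67·124 = 980344; (A₃ A₄): 124×149 by 149×107 → 124×107, cost 124·149·107 = 1976932; ((A₁ A₂) (A₃ A₄)): 118×124 by 124×107 → 118×107, cost 118·124·107 = 1565624; cumulative 4522900. Total 4522900.
Order Q = (A₁ (A₂ (A₃ A₄))): (A₃ A₄): 124×149 by 149×107 → 124×107, cost 124·149·107 = 1976932; (A₂ (A₃ A₄)): 67×124 by 124×107 → 67×107, cost 67·124·107 = 888956; cumulative 2865888; (A₁ (A₂ (A₃ A₄))): 118×67 by 67×107 → 118×107, cost 118·67·107 = 845942; cumulative 3711830. Total 3711830.
Difference: |4522900 − 3711830| = 811070.

811070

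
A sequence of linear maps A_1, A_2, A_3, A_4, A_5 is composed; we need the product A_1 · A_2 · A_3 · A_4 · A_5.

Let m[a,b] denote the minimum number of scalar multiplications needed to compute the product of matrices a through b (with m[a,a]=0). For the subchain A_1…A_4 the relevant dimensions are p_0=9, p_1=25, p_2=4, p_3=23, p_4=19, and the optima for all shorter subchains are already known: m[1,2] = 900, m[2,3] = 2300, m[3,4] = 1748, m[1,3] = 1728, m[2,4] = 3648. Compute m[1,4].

m[1,4] = min over k∈[1,3] of m[1,k]+m[k+1,4]+p_{0}·p_k·p_{4}.
k=1: 0 + 3648 + 9·25·19 = 7923; k=2: 900 + 1748 + 9·4·19 = 3332; k=3: 1728 + 0 + 9·23·19 = 5661.
Minimum: 3332 at k=2.

3332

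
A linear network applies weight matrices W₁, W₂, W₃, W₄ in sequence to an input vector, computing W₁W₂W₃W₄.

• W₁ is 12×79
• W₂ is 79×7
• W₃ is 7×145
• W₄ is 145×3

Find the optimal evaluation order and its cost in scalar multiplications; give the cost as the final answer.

7548

Adjacent pairs: W₁W₂ = 12·79·7 = 6636; W₂W₃ = 79·7·145 = 80185; W₃W₄ = 7·145·3 = 3045.
Length 3: W₁..W₃: k=1: 0+80185+12·79·145=217645; k=2: 6636+0+12·7·145=18816 → min 18816 | W₂..W₄: k=2: 0+3045+79·7·3=4704; k=3: 80185+0+79·145·3=114550 → min 4704.
Length 4: W₁..W₄: k=1: 0+4704+12·79·3=7548; k=2: 6636+3045+12·7·3=9933; k=3: 18816+0+12·145·3=24036 → min 7548.
Optimal parenthesization: (W₁(W₂(W₃W₄))) with cost 7548.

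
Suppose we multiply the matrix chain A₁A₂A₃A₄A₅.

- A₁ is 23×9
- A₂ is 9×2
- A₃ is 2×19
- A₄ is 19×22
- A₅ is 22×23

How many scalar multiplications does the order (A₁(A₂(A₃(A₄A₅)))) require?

15663

(A₄A₅): 19×22 by 22×23 → 19×23, cost 19·22·23 = 9614
(A₃(A₄A₅)): 2×19 by 19×23 → 2×23, cost 2·19·23 = 874; cumulative 10488
(A₂(A₃(A₄A₅))): 9×2 by 2×23 → 9×23, cost 9·2·23 = 414; cumulative 10902
(A₁(A₂(A₃(A₄A₅)))): 23×9 by 9×23 → 23×23, cost 23·9·23 = 4761; cumulative 15663
Total: 15663 scalar multiplications.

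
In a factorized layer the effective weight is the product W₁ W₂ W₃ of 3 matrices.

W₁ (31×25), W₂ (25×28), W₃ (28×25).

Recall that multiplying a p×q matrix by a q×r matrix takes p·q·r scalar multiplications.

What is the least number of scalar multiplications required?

36875

Order (W₁ (W₂ W₃)): (W₂ W₃): 25×28 by 28×25 → 25×25, cost 25·28·25 = 17500; (W₁ (W₂ W₃)): 31×25 by 25×25 → 31×25, cost 31·25·25 = 19375; cumulative 36875. Total 36875.
Order ((W₁ W₂) W₃): (W₁ W₂): 31×25 by 25×28 → 31×28, cost 31·25·28 = 21700; ((W₁ W₂) W₃): 31×28 by 28×25 → 31×25, cost 31·28·25 = 21700; cumulative 43400. Total 43400.
Minimum: 36875.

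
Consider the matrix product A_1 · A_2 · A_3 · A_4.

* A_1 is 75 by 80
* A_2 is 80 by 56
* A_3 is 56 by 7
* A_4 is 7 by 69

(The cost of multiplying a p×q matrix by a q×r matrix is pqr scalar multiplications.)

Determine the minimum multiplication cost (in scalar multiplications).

109585

Adjacent pairs: A_1A_2 = 75·80·56 = 336000; A_2A_3 = 80·56·7 = 31360; A_3A_4 = 56·7·69 = 27048.
Length 3: A_1..A_3: k=1: 0+31360+75·80·7=73360; k=2: 336000+0+75·56·7=365400 → min 73360 | A_2..A_4: k=2: 0+27048+80·56·69=336168; k=3: 31360+0+80·7·69=70000 → min 70000.
Length 4: A_1..A_4: k=1: 0+70000+75·80·69=484000; k=2: 336000+27048+75·56·69=652848; k=3: 73360+0+75·7·69=109585 → min 109585.
Optimal order: ((A_1 · (A_2 · A_3)) · A_4) with cost 109585.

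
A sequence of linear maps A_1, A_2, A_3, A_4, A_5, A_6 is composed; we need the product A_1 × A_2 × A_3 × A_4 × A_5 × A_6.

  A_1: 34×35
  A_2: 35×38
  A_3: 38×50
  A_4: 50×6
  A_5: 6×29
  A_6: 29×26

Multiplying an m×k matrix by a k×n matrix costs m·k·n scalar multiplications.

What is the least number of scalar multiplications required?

36348

Adjacent pairs: A_1A_2 = 34·35·38 = 45220; A_2A_3 = 35·38·50 = 66500; A_3A_4 = 38·50·6 = 11400; A_4A_5 = 50·6·29 = 8700; A_5A_6 = 6·29·26 = 4524.
Length 3: A_1..A_3: k=1: 0+66500+34·35·50=126000; k=2: 45220+0+34·38·50=109820 → min 109820 | A_2..A_4: k=2: 0+11400+35·38·6=19380; k=3: 66500+0+35·50·6=77000 → min 19380 | A_3..A_5: k=3: 0+8700+38·50·29=63800; k=4: 11400+0+38·6·29=18012 → min 18012 | A_4..A_6: k=4: 0+4524+50·6·26=12324; k=5: 8700+0+50·29·26=46400 → min 12324.
Length 4: A_1..A_4: k=1: 0+19380+34·35·6=26520; k=2: 45220+11400+34·38·6=64372; k=3: 109820+0+34·50·6=120020 → min 26520 | A_2..A_5: k=2: 0+18012+35·38·29=56582; k=3: 66500+8700+35·50·29=125950; k=4: 19380+0+35·6·29=25470 → min 25470 | A_3..A_6: k=3: 0+12324+38·50·26=61724; k=4: 11400+4524+38·6·26=21852; k=5: 18012+0+38·29·26=46664 → min 21852.
Length 5: A_1..A_5: k=1: 0+25470+34·35·29=59980; k=2: 45220+18012+34·38·29=100700; k=3: 109820+8700+34·50·29=167820; k=4: 26520+0+34·6·29=32436 → min 32436 | A_2..A_6: k=2: 0+21852+35·38·26=56432; k=3: 66500+12324+35·50·26=124324; k=4: 19380+4524+35·6·26=29364; k=5: 25470+0+35·29·26=51860 → min 29364.
Length 6: A_1..A_6: k=1: 0+29364+34·35·26=60304; k=2: 45220+21852+34·38·26=100664; k=3: 109820+12324+34·50·26=166344; k=4: 26520+4524+34·6·26=36348; k=5: 32436+0+34·29·26=58072 → min 36348.
Optimal order: ((A_1 × (A_2 × (A_3 × A_4))) × (A_5 × A_6)) with cost 36348.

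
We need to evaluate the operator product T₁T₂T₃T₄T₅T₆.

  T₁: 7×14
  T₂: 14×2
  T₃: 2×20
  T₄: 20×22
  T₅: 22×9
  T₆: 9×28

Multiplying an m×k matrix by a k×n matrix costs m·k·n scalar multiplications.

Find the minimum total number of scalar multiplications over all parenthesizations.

2368

Adjacent pairs: T₁T₂ = 7·14·2 = 196; T₂T₃ = 14·2·20 = 560; T₃T₄ = 2·20·22 = 880; T₄T₅ = 20·22·9 = 3960; T₅T₆ = 22·9·28 = 5544.
Length 3: T₁..T₃: k=1: 0+560+7·14·20=2520; k=2: 196+0+7·2·20=476 → min 476 | T₂..T₄: k=2: 0+880+14·2·22=1496; k=3: 560+0+14·20·22=6720 → min 1496 | T₃..T₅: k=3: 0+3960+2·20·9=4320; k=4: 880+0+2·22·9=1276 → min 1276 | T₄..T₆: k=4: 0+5544+20·22·28=17864; k=5: 3960+0+20·9·28=9000 → min 9000.
Length 4: T₁..T₄: k=1: 0+1496+7·14·22=3652; k=2: 196+880+7·2·22=1384; k=3: 476+0+7·20·22=3556 → min 1384 | T₂..T₅: k=2: 0+1276+14·2·9=1528; k=3: 560+3960+14·20·9=7040; k=4: 1496+0+14·22·9=4268 → min 1528 | T₃..T₆: k=3: 0+9000+2·20·28=10120; k=4: 880+5544+2·22·28=7656; k=5: 1276+0+2·9·28=1780 → min 1780.
Length 5: T₁..T₅: k=1: 0+1528+7·14·9=2410; k=2: 196+1276+7·2·9=1598; k=3: 476+3960+7·20·9=5696; k=4: 1384+0+7·22·9=2770 → min 1598 | T₂..T₆: k=2: 0+1780+14·2·28=2564; k=3: 560+9000+14·20·28=17400; k=4: 1496+5544+14·22·28=15664; k=5: 1528+0+14·9·28=5056 → min 2564.
Length 6: T₁..T₆: k=1: 0+2564+7·14·28=5308; k=2: 196+1780+7·2·28=2368; k=3: 476+9000+7·20·28=13396; k=4: 1384+5544+7·22·28=11240; k=5: 1598+0+7·9·28=3362 → min 2368.
Optimal order: ((T₁T₂)(((T₃T₄)T₅)T₆)) with cost 2368.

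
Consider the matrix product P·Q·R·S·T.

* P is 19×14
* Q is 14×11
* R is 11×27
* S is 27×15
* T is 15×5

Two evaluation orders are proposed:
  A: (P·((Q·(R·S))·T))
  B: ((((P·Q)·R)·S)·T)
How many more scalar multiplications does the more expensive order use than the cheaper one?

8544

Order A = (P·((Q·(R·S))·T)): (R·S): 11×27 by 27×15 → 11×15, cost 11·27·15 = 4455; (Q·(R·S)): 14×11 by 11×15 → 14×15, cost 14·11·15 = 2310; cumulative 6765; ((Q·(R·S))·T): 14×15 by 15×5 → 14×5, cost 14·15·5 = 1050; cumulative 7815; (P·((Q·(R·S))·T)): 19×14 by 14×5 → 19×5, cost 19·14·5 = 1330; cumulative 9145. Total 9145.
Order B = ((((P·Q)·R)·S)·T): (P·Q): 19×14 by 14×11 → 19×11, cost 19·14·11 = 2926; ((P·Q)·R): 19×11 by 11×27 → 19×27, cost 19·11·27 = 5643; cumulative 8569; (((P·Q)·R)·S): 19×27 by 27×15 → 19×15, cost 19·27·15 = 7695; cumulative 16264; ((((P·Q)·R)·S)·T): 19×15 by 15×5 → 19×5, cost 19·15·5 = 1425; cumulative 17689. Total 17689.
Difference: |9145 − 17689| = 8544.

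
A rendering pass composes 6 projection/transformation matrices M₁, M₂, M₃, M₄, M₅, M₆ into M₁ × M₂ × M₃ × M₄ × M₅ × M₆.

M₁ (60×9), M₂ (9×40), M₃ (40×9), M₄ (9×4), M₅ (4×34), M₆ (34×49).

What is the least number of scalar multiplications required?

23464

Adjacent pairs: M₁M₂ = 60·9·40 = 21600; M₂M₃ = 9·40·9 = 3240; M₃M₄ = 40·9·4 = 1440; M₄M₅ = 9·4·34 = 1224; M₅M₆ = 4·34·49 = 6664.
Length 3: M₁..M₃: k=1: 0+3240+60·9·9=8100; k=2: 21600+0+60·40·9=43200 → min 8100 | M₂..M₄: k=2: 0+1440+9·40·4=2880; k=3: 3240+0+9·9·4=3564 → min 2880 | M₃..M₅: k=3: 0+1224+40·9·34=13464; k=4: 1440+0+40·4·34=6880 → min 6880 | M₄..M₆: k=4: 0+6664+9·4·49=8428; k=5: 1224+0+9·34·49=16218 → min 8428.
Length 4: M₁..M₄: k=1: 0+2880+60·9·4=5040; k=2: 21600+1440+60·40·4=32640; k=3: 8100+0+60·9·4=10260 → min 5040 | M₂..M₅: k=2: 0+6880+9·40·34=19120; k=3: 3240+1224+9·9·34=7218; k=4: 2880+0+9·4·34=4104 → min 4104 | M₃..M₆: k=3: 0+8428+40·9·49=26068; k=4: 1440+6664+40·4·49=15944; k=5: 6880+0+40·34·49=73520 → min 15944.
Length 5: M₁..M₅: k=1: 0+4104+60·9·34=22464; k=2: 21600+6880+60·40·34=110080; k=3: 8100+1224+60·9·34=27684; k=4: 5040+0+60·4·34=13200 → min 13200 | M₂..M₆: k=2: 0+15944+9·40·49=33584; k=3: 3240+8428+9·9·49=15637; k=4: 2880+6664+9·4·49=11308; k=5: 4104+0+9·34·49=19098 → min 11308.
Length 6: M₁..M₆: k=1: 0+11308+60·9·49=37768; k=2: 21600+15944+60·40·49=155144; k=3: 8100+8428+60·9·49=42988; k=4: 5040+6664+60·4·49=23464; k=5: 13200+0+60·34·49=113160 → min 23464.
Optimal order: ((M₁ × (M₂ × (M₃ × M₄))) × (M₅ × M₆)) with cost 23464.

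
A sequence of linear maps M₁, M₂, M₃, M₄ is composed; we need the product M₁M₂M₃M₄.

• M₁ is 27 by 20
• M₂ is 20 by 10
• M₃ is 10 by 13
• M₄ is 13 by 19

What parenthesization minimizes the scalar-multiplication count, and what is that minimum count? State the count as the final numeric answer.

13000

Adjacent pairs: M₁M₂ = 27·20·10 = 5400; M₂M₃ = 20·10·13 = 2600; M₃M₄ = 10·13·19 = 2470.
Length 3: M₁..M₃: k=1: 0+2600+27·20·13=9620; k=2: 5400+0+27·10·13=8910 → min 8910 | M₂..M₄: k=2: 0+2470+20·10·19=6270; k=3: 2600+0+20·13·19=7540 → min 6270.
Length 4: M₁..M₄: k=1: 0+6270+27·20·19=16530; k=2: 5400+2470+27·10·19=13000; k=3: 8910+0+27·13·19=15579 → min 13000.
Optimal parenthesization: ((M₁M₂)(M₃M₄)) with cost 13000.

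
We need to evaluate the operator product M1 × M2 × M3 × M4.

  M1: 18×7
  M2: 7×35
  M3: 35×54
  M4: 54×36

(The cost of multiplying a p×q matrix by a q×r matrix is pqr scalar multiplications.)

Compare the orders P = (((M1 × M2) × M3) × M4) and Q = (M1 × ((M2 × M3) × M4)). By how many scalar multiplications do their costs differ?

Order P = (((M1 × M2) × M3) × M4): (M1 × M2): 18×7 by 7×35 → 18×35, cost 18·7·35 = 4410; ((M1 × M2) × M3): 18×35 by 35×54 → 18×54, cost 18·35·54 = 34020; cumulative 38430; (((M1 × M2) × M3) × M4): 18×54 by 54×36 → 18×36, cost 18·54·36 = 34992; cumulative 73422. Total 73422.
Order Q = (M1 × ((M2 × M3) × M4)): (M2 × M3): 7×35 by 35×54 → 7×54, cost 7·35·54 = 13230; ((M2 × M3) × M4): 7×54 by 54×36 → 7×36, cost 7·54·36 = 13608; cumulative 26838; (M1 × ((M2 × M3) × M4)): 18×7 by 7×36 → 18×36, cost 18·7·36 = 4536; cumulative 31374. Total 31374.
Difference: |73422 − 31374| = 42048.

42048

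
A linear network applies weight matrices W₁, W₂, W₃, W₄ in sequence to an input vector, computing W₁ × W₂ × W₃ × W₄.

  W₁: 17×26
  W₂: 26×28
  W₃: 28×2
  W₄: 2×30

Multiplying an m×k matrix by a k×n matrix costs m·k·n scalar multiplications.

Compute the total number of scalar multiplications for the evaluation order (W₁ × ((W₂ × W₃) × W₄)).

(W₂ × W₃): 26×28 by 28×2 → 26×2, cost 26·28·2 = 1456
((W₂ × W₃) × W₄): 26×2 by 2×30 → 26×30, cost 26·2·30 = 1560; cumulative 3016
(W₁ × ((W₂ × W₃) × W₄)): 17×26 by 26×30 → 17×30, cost 17·26·30 = 13260; cumulative 16276
Total: 16276 scalar multiplications.

16276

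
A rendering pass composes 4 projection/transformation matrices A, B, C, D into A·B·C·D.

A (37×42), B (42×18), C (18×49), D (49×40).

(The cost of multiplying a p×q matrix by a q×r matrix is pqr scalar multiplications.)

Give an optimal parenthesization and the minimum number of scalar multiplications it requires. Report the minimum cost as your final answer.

89892

Adjacent pairs: AB = 37·42·18 = 27972; BC = 42·18·49 = 37044; CD = 18·49·40 = 35280.
Length 3: A..C: k=1: 0+37044+37·42·49=113190; k=2: 27972+0+37·18·49=60606 → min 60606 | B..D: k=2: 0+35280+42·18·40=65520; k=3: 37044+0+42·49·40=119364 → min 65520.
Length 4: A..D: k=1: 0+65520+37·42·40=127680; k=2: 27972+35280+37·18·40=89892; k=3: 60606+0+37·49·40=133126 → min 89892.
Optimal parenthesization: ((A·B)·(C·D)) with cost 89892.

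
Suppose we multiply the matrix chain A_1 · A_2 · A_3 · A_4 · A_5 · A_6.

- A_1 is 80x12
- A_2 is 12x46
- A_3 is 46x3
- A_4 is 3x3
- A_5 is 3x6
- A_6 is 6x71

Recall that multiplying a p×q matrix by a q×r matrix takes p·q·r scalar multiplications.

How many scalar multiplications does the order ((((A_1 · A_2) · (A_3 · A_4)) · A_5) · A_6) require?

91134

(A_1 · A_2): 80×12 by 12×46 → 80×46, cost 80·12·46 = 44160
(A_3 · A_4): 46×3 by 3×3 → 46×3, cost 46·3·3 = 414
((A_1 · A_2) · (A_3 · A_4)): 80×46 by 46×3 → 80×3, cost 80·46·3 = 11040; cumulative 55614
(((A_1 · A_2) · (A_3 · A_4)) · A_5): 80×3 by 3×6 → 80×6, cost 80·3·6 = 1440; cumulative 57054
((((A_1 · A_2) · (A_3 · A_4)) · A_5) · A_6): 80×6 by 6×71 → 80×71, cost 80·6·71 = 34080; cumulative 91134
Total: 91134 scalar multiplications.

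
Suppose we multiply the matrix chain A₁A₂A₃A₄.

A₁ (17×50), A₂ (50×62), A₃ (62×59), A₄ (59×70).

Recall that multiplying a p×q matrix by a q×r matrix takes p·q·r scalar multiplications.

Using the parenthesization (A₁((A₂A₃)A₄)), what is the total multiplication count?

448900

(A₂A₃): 50×62 by 62×59 → 50×59, cost 50·62·59 = 182900
((A₂A₃)A₄): 50×59 by 59×70 → 50×70, cost 50·59·70 = 206500; cumulative 389400
(A₁((A₂A₃)A₄)): 17×50 by 50×70 → 17×70, cost 17·50·70 = 59500; cumulative 448900
Total: 448900 scalar multiplications.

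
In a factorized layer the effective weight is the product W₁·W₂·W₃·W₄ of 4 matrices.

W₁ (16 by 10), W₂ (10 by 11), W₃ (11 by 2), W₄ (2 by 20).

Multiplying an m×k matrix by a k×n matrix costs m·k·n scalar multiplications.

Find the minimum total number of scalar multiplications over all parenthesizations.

1180

Adjacent pairs: W₁W₂ = 16·10·11 = 1760; W₂W₃ = 10·11·2 = 220; W₃W₄ = 11·2·20 = 440.
Length 3: W₁..W₃: k=1: 0+220+16·10·2=540; k=2: 1760+0+16·11·2=2112 → min 540 | W₂..W₄: k=2: 0+440+10·11·20=2640; k=3: 220+0+10·2·20=620 → min 620.
Length 4: W₁..W₄: k=1: 0+620+16·10·20=3820; k=2: 1760+440+16·11·20=5720; k=3: 540+0+16·2·20=1180 → min 1180.
Optimal order: ((W₁·(W₂·W₃))·W₄) with cost 1180.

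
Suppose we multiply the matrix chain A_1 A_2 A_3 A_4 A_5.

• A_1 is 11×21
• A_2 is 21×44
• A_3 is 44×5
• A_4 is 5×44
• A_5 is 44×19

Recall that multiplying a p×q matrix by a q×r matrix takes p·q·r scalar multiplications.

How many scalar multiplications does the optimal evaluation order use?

11000

Adjacent pairs: A_1A_2 = 11·21·44 = 10164; A_2A_3 = 21·44·5 = 4620; A_3A_4 = 44·5·44 = 9680; A_4A_5 = 5·44·19 = 4180.
Length 3: A_1..A_3: k=1: 0+4620+11·21·5=5775; k=2: 10164+0+11·44·5=12584 → min 5775 | A_2..A_4: k=2: 0+9680+21·44·44=50336; k=3: 4620+0+21·5·44=9240 → min 9240 | A_3..A_5: k=3: 0+4180+44·5·19=8360; k=4: 9680+0+44·44·19=46464 → min 8360.
Length 4: A_1..A_4: k=1: 0+9240+11·21·44=19404; k=2: 10164+9680+11·44·44=41140; k=3: 5775+0+11·5·44=8195 → min 8195 | A_2..A_5: k=2: 0+8360+21·44·19=25916; k=3: 4620+4180+21·5·19=10795; k=4: 9240+0+21·44·19=26796 → min 10795.
Length 5: A_1..A_5: k=1: 0+10795+11·21·19=15184; k=2: 10164+8360+11·44·19=27720; k=3: 5775+4180+11·5·19=11000; k=4: 8195+0+11·44·19=17391 → min 11000.
Optimal order: ((A_1 (A_2 A_3)) (A_4 A_5)) with cost 11000.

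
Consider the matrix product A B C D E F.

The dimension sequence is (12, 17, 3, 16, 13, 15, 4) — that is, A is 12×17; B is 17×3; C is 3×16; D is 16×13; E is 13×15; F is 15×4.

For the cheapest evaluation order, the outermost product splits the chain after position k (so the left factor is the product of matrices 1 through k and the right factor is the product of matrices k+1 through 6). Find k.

Adjacent pairs: AB = 12·17·3 = 612; BC = 17·3·16 = 816; CD = 3·16·13 = 624; DE = 16·13·15 = 3120; EF = 13·15·4 = 780.
Length 3: A..C: k=1: 0+816+12·17·16=4080; k=2: 612+0+12·3·16=1188 → min 1188 | B..D: k=2: 0+624+17·3·13=1287; k=3: 816+0+17·16·13=4352 → min 1287 | C..E: k=3: 0+3120+3·16·15=3840; k=4: 624+0+3·13·15=1209 → min 1209 | D..F: k=4: 0+780+16·13·4=1612; k=5: 3120+0+16·15·4=4080 → min 1612.
Length 4: A..D: k=1: 0+1287+12·17·13=3939; k=2: 612+624+12·3·13=1704; k=3: 1188+0+12·16·13=3684 → min 1704 | B..E: k=2: 0+1209+17·3·15=1974; k=3: 816+3120+17·16·15=8016; k=4: 1287+0+17·13·15=4602 → min 1974 | C..F: k=3: 0+1612+3·16·4=1804; k=4: 624+780+3·13·4=1560; k=5: 1209+0+3·15·4=1389 → min 1389.
Length 5: A..E: k=1: 0+1974+12·17·15=5034; k=2: 612+1209+12·3·15=2361; k=3: 1188+3120+12·16·15=7188; k=4: 1704+0+12·13·15=4044 → min 2361 | B..F: k=2: 0+1389+17·3·4=1593; k=3: 816+1612+17·16·4=3516; k=4: 1287+780+17·13·4=2951; k=5: 1974+0+17·15·4=2994 → min 1593.
Top-level splits: k=1: (A..A)·(B..F) → 0+1593+12·17·4 = 2409; k=2: (A..B)·(C..F) → 612+1389+12·3·4 = 2145; k=3: (A..C)·(D..F) → 1188+1612+12·16·4 = 3568; k=4: (A..D)·(E..F) → 1704+780+12·13·4 = 3108; k=5: (A..E)·(F..F) → 2361+0+12·15·4 = 3081.
Best split is after B, i.e. k = 2.

2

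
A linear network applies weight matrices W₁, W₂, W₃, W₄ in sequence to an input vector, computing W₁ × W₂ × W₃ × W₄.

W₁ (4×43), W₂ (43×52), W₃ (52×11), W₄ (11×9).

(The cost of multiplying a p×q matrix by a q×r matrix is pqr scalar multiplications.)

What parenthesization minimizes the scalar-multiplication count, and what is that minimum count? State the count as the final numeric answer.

Adjacent pairs: W₁W₂ = 4·43·52 = 8944; W₂W₃ = 43·52·11 = 24596; W₃W₄ = 52·11·9 = 5148.
Length 3: W₁..W₃: k=1: 0+24596+4·43·11=26488; k=2: 8944+0+4·52·11=11232 → min 11232 | W₂..W₄: k=2: 0+5148+43·52·9=25272; k=3: 24596+0+43·11·9=28853 → min 25272.
Length 4: W₁..W₄: k=1: 0+25272+4·43·9=26820; k=2: 8944+5148+4·52·9=15964; k=3: 11232+0+4·11·9=11628 → min 11628.
Optimal parenthesization: (((W₁ × W₂) × W₃) × W₄) with cost 11628.

11628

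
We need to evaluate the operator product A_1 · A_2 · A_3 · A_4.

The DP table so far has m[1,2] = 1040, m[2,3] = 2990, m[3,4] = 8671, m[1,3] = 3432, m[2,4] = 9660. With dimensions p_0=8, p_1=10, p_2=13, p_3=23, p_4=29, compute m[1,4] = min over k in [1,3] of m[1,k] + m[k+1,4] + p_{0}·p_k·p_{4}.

m[1,4] = min over k∈[1,3] of m[1,k]+m[k+1,4]+p_{0}·p_k·p_{4}.
k=1: 0 + 9660 + 8·10·29 = 11980; k=2: 1040 + 8671 + 8·13·29 = 12727; k=3: 3432 + 0 + 8·23·29 = 8768.
Minimum: 8768 at k=3.

8768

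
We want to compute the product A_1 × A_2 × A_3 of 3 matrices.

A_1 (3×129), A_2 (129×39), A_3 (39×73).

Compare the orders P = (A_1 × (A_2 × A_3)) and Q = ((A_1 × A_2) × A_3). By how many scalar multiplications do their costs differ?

371880

Order P = (A_1 × (A_2 × A_3)): (A_2 × A_3): 129×39 by 39×73 → 129×73, cost 129·39·73 = 367263; (A_1 × (A_2 × A_3)): 3×129 by 129×73 → 3×73, cost 3·129·73 = 28251; cumulative 395514. Total 395514.
Order Q = ((A_1 × A_2) × A_3): (A_1 × A_2): 3×129 by 129×39 → 3×39, cost 3·129·39 = 15093; ((A_1 × A_2) × A_3): 3×39 by 39×73 → 3×73, cost 3·39·73 = 8541; cumulative 23634. Total 23634.
Difference: |395514 − 23634| = 371880.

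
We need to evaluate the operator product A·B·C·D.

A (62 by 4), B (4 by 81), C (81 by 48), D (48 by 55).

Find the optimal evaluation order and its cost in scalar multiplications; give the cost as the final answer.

39752

Adjacent pairs: AB = 62·4·81 = 20088; BC = 4·81·48 = 15552; CD = 81·48·55 = 213840.
Length 3: A..C: k=1: 0+15552+62·4·48=27456; k=2: 20088+0+62·81·48=261144 → min 27456 | B..D: k=2: 0+213840+4·81·55=231660; k=3: 15552+0+4·48·55=26112 → min 26112.
Length 4: A..D: k=1: 0+26112+62·4·55=39752; k=2: 20088+213840+62·81·55=510138; k=3: 27456+0+62·48·55=191136 → min 39752.
Optimal parenthesization: (A·((B·C)·D)) with cost 39752.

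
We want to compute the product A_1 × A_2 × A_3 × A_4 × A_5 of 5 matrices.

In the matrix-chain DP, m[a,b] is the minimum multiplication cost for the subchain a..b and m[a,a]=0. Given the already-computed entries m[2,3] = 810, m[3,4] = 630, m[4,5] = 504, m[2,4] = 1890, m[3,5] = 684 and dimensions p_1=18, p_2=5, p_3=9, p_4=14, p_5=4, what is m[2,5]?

1044

m[2,5] = min over k∈[2,4] of m[2,k]+m[k+1,5]+p_{1}·p_k·p_{5}.
k=2: 0 + 684 + 18·5·4 = 1044; k=3: 810 + 504 + 18·9·4 = 1962; k=4: 1890 + 0 + 18·14·4 = 2898.
Minimum: 1044 at k=2.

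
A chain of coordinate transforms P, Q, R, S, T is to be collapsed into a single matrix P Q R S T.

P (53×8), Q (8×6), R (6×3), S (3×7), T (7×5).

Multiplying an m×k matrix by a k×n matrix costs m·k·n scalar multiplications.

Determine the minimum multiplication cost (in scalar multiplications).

Adjacent pairs: PQ = 53·8·6 = 2544; QR = 8·6·3 = 144; RS = 6·3·7 = 126; ST = 3·7·5 = 105.
Length 3: P..R: k=1: 0+144+53·8·3=1416; k=2: 2544+0+53·6·3=3498 → min 1416 | Q..S: k=2: 0+126+8·6·7=462; k=3: 144+0+8·3·7=312 → min 312 | R..T: k=3: 0+105+6·3·5=195; k=4: 126+0+6·7·5=336 → min 195.
Length 4: P..S: k=1: 0+312+53·8·7=3280; k=2: 2544+126+53·6·7=4896; k=3: 1416+0+53·3·7=2529 → min 2529 | Q..T: k=2: 0+195+8·6·5=435; k=3: 144+105+8·3·5=369; k=4: 312+0+8·7·5=592 → min 369.
Length 5: P..T: k=1: 0+369+53·8·5=2489; k=2: 2544+195+53·6·5=4329; k=3: 1416+105+53·3·5=2316; k=4: 2529+0+53·7·5=4384 → min 2316.
Optimal order: ((P (Q R)) (S T)) with cost 2316.

2316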